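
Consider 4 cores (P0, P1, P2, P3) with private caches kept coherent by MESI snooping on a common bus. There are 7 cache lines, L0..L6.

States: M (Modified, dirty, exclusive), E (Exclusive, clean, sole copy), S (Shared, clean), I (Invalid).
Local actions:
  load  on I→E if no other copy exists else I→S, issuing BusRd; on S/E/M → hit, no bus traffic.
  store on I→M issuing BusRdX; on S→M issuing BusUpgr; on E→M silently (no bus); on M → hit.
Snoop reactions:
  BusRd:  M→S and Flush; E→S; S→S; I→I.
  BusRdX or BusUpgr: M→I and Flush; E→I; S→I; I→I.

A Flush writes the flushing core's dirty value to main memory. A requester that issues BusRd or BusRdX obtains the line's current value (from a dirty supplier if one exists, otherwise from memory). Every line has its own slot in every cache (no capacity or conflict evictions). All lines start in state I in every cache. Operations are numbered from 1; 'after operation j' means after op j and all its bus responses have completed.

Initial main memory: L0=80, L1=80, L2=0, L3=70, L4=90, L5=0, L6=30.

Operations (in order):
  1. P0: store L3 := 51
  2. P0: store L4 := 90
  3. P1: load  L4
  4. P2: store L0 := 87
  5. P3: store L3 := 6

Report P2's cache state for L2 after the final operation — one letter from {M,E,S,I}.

state = I

[1] P0: store L3 := 51 | P0:M(51), P1:I, P2:I, P3:I | bus: BusRdX
[2] P0: store L4 := 90 | P0:M(90), P1:I, P2:I, P3:I | bus: BusRdX
[3] P1: load  L4 | P0:S(90), P1:S(90), P2:I, P3:I | bus: BusRd,Flush
[4] P2: store L0 := 87 | P0:I, P1:I, P2:M(87), P3:I | bus: BusRdX
[5] P3: store L3 := 6 | P0:I, P1:I, P2:I, P3:M(6) | bus: BusRdX,Flush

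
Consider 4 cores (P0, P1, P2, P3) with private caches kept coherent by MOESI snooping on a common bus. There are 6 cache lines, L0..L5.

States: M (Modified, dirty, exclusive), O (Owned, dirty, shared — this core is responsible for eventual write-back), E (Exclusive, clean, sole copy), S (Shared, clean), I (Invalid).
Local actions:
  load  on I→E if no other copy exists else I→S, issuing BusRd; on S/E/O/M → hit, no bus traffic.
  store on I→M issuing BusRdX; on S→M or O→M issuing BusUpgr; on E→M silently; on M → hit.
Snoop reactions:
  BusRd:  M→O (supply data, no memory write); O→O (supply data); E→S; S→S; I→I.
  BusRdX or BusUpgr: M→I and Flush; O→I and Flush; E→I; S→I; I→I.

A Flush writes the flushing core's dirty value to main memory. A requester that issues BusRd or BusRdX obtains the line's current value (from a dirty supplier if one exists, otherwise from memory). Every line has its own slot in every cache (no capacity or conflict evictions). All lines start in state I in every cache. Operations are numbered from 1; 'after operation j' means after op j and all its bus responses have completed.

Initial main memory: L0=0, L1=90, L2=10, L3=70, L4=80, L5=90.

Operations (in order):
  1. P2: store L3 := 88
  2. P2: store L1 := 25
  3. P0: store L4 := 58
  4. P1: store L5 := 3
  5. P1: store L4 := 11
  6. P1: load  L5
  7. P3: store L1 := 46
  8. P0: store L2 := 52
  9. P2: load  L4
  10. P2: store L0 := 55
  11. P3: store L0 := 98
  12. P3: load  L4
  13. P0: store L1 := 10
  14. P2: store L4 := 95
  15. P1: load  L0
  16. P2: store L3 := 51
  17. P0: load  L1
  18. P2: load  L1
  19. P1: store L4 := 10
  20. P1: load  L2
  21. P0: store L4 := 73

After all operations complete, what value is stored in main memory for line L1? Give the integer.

  op1 P2: store L3 := 88 → I/I/M/I on L3; bus BusRdX; mem=70
  op2 P2: store L1 := 25 → I/I/M/I on L1; bus BusRdX; mem=90
  op3 P0: store L4 := 58 → M/I/I/I on L4; bus BusRdX; mem=80
  op4 P1: store L5 := 3 → I/M/I/I on L5; bus BusRdX; mem=90
  op5 P1: store L4 := 11 → I/M/I/I on L4; bus BusRdX Flush; mem=58
  op6 P1: load  L5 → I/M/I/I on L5; bus (none); mem=90
  op7 P3: store L1 := 46 → I/I/I/M on L1; bus BusRdX Flush; mem=25
  op8 P0: store L2 := 52 → M/I/I/I on L2; bus BusRdX; mem=10
  op9 P2: load  L4 → I/O/S/I on L4; bus BusRd; mem=58
  op10 P2: store L0 := 55 → I/I/M/I on L0; bus BusRdX; mem=0
  op11 P3: store L0 := 98 → I/I/I/M on L0; bus BusRdX Flush; mem=55
  op12 P3: load  L4 → I/O/S/S on L4; bus BusRd; mem=58
  op13 P0: store L1 := 10 → M/I/I/I on L1; bus BusRdX Flush; mem=46
  op14 P2: store L4 := 95 → I/I/M/I on L4; bus BusUpgr Flush; mem=11
  op15 P1: load  L0 → I/S/I/O on L0; bus BusRd; mem=55
  op16 P2: store L3 := 51 → I/I/M/I on L3; bus (none); mem=70
  op17 P0: load  L1 → M/I/I/I on L1; bus (none); mem=46
  op18 P2: load  L1 → O/I/S/I on L1; bus BusRd; mem=46
  op19 P1: store L4 := 10 → I/M/I/I on L4; bus BusRdX Flush; mem=95
  op20 P1: load  L2 → O/S/I/I on L2; bus BusRd; mem=10
  op21 P0: store L4 := 73 → M/I/I/I on L4; bus BusRdX Flush; mem=10

memory[L1] = 46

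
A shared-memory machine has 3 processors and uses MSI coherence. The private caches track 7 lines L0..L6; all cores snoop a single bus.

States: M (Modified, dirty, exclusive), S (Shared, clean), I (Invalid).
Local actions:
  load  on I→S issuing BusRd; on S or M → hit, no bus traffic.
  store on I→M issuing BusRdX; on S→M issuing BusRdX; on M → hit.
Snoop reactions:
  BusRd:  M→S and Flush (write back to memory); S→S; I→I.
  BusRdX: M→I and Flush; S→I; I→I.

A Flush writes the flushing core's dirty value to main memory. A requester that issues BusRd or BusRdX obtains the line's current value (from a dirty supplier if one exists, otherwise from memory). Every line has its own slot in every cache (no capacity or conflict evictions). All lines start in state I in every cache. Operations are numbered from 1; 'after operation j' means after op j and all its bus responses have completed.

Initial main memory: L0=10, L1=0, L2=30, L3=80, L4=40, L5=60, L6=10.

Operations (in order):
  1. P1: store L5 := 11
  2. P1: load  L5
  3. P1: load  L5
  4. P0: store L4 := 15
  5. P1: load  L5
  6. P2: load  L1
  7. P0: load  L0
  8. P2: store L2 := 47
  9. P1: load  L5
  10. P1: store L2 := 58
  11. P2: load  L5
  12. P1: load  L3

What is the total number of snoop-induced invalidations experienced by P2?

invalidations = 1

  op1 P1: store L5 := 11 → I/M/I on L5; bus BusRdX; mem=60
  op2 P1: load  L5 → I/M/I on L5; bus (none); mem=60
  op3 P1: load  L5 → I/M/I on L5; bus (none); mem=60
  op4 P0: store L4 := 15 → M/I/I on L4; bus BusRdX; mem=40
  op5 P1: load  L5 → I/M/I on L5; bus (none); mem=60
  op6 P2: load  L1 → I/I/S on L1; bus BusRd; mem=0
  op7 P0: load  L0 → S/I/I on L0; bus BusRd; mem=10
  op8 P2: store L2 := 47 → I/I/M on L2; bus BusRdX; mem=30
  op9 P1: load  L5 → I/M/I on L5; bus (none); mem=60
  op10 P1: store L2 := 58 → I/M/I on L2; bus BusRdX Flush; mem=47
  op11 P2: load  L5 → I/S/S on L5; bus BusRd Flush; mem=11
  op12 P1: load  L3 → I/S/I on L3; bus BusRd; mem=80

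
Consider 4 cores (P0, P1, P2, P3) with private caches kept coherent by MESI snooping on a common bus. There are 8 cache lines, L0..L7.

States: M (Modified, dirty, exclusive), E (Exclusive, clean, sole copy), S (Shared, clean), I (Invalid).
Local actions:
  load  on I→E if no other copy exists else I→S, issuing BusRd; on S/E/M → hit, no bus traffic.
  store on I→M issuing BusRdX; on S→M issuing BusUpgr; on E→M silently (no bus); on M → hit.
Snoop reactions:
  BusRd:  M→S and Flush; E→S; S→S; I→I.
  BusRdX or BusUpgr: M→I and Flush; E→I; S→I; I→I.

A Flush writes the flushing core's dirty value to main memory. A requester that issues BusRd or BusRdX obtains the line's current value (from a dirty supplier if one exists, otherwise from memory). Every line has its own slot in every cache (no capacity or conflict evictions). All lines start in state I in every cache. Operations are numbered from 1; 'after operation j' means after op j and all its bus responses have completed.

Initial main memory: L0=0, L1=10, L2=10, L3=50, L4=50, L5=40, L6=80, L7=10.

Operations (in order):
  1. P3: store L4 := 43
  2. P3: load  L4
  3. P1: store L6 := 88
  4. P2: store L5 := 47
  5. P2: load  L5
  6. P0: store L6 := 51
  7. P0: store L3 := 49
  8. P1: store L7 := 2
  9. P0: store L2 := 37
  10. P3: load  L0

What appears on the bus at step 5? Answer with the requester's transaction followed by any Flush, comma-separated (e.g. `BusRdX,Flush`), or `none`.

bus = none

  op1 P3: store L4 := 43 → I/I/I/M on L4; bus BusRdX; mem=50
  op2 P3: load  L4 → I/I/I/M on L4; bus (none); mem=50
  op3 P1: store L6 := 88 → I/M/I/I on L6; bus BusRdX; mem=80
  op4 P2: store L5 := 47 → I/I/M/I on L5; bus BusRdX; mem=40
  op5 P2: load  L5 → I/I/M/I on L5; bus (none); mem=40
  op6 P0: store L6 := 51 → M/I/I/I on L6; bus BusRdX Flush; mem=88
  op7 P0: store L3 := 49 → M/I/I/I on L3; bus BusRdX; mem=50
  op8 P1: store L7 := 2 → I/M/I/I on L7; bus BusRdX; mem=10
  op9 P0: store L2 := 37 → M/I/I/I on L2; bus BusRdX; mem=10
  op10 P3: load  L0 → I/I/I/E on L0; bus BusRd; mem=0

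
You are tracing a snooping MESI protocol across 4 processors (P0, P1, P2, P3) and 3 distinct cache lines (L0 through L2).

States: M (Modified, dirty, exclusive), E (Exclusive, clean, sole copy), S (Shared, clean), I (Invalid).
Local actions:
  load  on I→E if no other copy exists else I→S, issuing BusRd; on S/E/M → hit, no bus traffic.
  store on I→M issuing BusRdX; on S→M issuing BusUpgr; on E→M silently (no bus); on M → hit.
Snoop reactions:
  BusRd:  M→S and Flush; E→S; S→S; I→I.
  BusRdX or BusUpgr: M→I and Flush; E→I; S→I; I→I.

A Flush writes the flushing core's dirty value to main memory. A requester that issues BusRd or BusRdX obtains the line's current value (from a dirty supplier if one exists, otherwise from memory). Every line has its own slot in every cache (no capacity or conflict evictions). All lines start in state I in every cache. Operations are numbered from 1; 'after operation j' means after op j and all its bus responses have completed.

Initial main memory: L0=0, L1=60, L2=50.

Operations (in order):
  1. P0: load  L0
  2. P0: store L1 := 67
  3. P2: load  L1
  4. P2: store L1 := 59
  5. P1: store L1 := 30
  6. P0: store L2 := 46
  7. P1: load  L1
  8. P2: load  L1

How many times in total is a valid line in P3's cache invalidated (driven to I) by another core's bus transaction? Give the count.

invalidations = 0

[1] P0: load  L0 | P0:E(0), P1:I, P2:I, P3:I | bus: BusRd
[2] P0: store L1 := 67 | P0:M(67), P1:I, P2:I, P3:I | bus: BusRdX
[3] P2: load  L1 | P0:S(67), P1:I, P2:S(67), P3:I | bus: BusRd,Flush
[4] P2: store L1 := 59 | P0:I, P1:I, P2:M(59), P3:I | bus: BusUpgr
[5] P1: store L1 := 30 | P0:I, P1:M(30), P2:I, P3:I | bus: BusRdX,Flush
[6] P0: store L2 := 46 | P0:M(46), P1:I, P2:I, P3:I | bus: BusRdX
[7] P1: load  L1 | P0:I, P1:M(30), P2:I, P3:I | bus: none
[8] P2: load  L1 | P0:I, P1:S(30), P2:S(30), P3:I | bus: BusRd,Flush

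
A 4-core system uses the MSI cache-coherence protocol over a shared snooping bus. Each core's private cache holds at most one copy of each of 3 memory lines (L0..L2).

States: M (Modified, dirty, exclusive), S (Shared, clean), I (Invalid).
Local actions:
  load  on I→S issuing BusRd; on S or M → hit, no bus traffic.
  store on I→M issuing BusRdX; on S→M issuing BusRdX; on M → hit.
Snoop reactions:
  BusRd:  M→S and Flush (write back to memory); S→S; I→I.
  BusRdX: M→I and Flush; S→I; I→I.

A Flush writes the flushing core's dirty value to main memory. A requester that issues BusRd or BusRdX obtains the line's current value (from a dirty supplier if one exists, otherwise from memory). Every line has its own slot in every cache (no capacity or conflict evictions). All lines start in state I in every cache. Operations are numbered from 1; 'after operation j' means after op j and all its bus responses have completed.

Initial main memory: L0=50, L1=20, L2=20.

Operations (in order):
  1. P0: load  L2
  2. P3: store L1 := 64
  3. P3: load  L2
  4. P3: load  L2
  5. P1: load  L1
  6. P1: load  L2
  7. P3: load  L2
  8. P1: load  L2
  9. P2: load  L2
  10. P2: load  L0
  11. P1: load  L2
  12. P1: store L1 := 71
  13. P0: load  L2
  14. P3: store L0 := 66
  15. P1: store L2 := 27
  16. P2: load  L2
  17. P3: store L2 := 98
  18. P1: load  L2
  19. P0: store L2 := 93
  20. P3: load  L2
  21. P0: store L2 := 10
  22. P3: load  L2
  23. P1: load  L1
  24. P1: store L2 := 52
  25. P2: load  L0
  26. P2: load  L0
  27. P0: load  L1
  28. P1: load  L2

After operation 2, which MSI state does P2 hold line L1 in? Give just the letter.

state = I

[1] P0: load  L2 | P0:S(20), P1:I, P2:I, P3:I | bus: BusRd
[2] P3: store L1 := 64 | P0:I, P1:I, P2:I, P3:M(64) | bus: BusRdX
[3] P3: load  L2 | P0:S(20), P1:I, P2:I, P3:S(20) | bus: BusRd
[4] P3: load  L2 | P0:S(20), P1:I, P2:I, P3:S(20) | bus: none
[5] P1: load  L1 | P0:I, P1:S(64), P2:I, P3:S(64) | bus: BusRd,Flush
[6] P1: load  L2 | P0:S(20), P1:S(20), P2:I, P3:S(20) | bus: BusRd
[7] P3: load  L2 | P0:S(20), P1:S(20), P2:I, P3:S(20) | bus: none
[8] P1: load  L2 | P0:S(20), P1:S(20), P2:I, P3:S(20) | bus: none
[9] P2: load  L2 | P0:S(20), P1:S(20), P2:S(20), P3:S(20) | bus: BusRd
[10] P2: load  L0 | P0:I, P1:I, P2:S(50), P3:I | bus: BusRd
[11] P1: load  L2 | P0:S(20), P1:S(20), P2:S(20), P3:S(20) | bus: none
[12] P1: store L1 := 71 | P0:I, P1:M(71), P2:I, P3:I | bus: BusRdX
[13] P0: load  L2 | P0:S(20), P1:S(20), P2:S(20), P3:S(20) | bus: none
[14] P3: store L0 := 66 | P0:I, P1:I, P2:I, P3:M(66) | bus: BusRdX
[15] P1: store L2 := 27 | P0:I, P1:M(27), P2:I, P3:I | bus: BusRdX
[16] P2: load  L2 | P0:I, P1:S(27), P2:S(27), P3:I | bus: BusRd,Flush
[17] P3: store L2 := 98 | P0:I, P1:I, P2:I, P3:M(98) | bus: BusRdX
[18] P1: load  L2 | P0:I, P1:S(98), P2:I, P3:S(98) | bus: BusRd,Flush
[19] P0: store L2 := 93 | P0:M(93), P1:I, P2:I, P3:I | bus: BusRdX
[20] P3: load  L2 | P0:S(93), P1:I, P2:I, P3:S(93) | bus: BusRd,Flush
[21] P0: store L2 := 10 | P0:M(10), P1:I, P2:I, P3:I | bus: BusRdX
[22] P3: load  L2 | P0:S(10), P1:I, P2:I, P3:S(10) | bus: BusRd,Flush
[23] P1: load  L1 | P0:I, P1:M(71), P2:I, P3:I | bus: none
[24] P1: store L2 := 52 | P0:I, P1:M(52), P2:I, P3:I | bus: BusRdX
[25] P2: load  L0 | P0:I, P1:I, P2:S(66), P3:S(66) | bus: BusRd,Flush
[26] P2: load  L0 | P0:I, P1:I, P2:S(66), P3:S(66) | bus: none
[27] P0: load  L1 | P0:S(71), P1:S(71), P2:I, P3:I | bus: BusRd,Flush
[28] P1: load  L2 | P0:I, P1:M(52), P2:I, P3:I | bus: none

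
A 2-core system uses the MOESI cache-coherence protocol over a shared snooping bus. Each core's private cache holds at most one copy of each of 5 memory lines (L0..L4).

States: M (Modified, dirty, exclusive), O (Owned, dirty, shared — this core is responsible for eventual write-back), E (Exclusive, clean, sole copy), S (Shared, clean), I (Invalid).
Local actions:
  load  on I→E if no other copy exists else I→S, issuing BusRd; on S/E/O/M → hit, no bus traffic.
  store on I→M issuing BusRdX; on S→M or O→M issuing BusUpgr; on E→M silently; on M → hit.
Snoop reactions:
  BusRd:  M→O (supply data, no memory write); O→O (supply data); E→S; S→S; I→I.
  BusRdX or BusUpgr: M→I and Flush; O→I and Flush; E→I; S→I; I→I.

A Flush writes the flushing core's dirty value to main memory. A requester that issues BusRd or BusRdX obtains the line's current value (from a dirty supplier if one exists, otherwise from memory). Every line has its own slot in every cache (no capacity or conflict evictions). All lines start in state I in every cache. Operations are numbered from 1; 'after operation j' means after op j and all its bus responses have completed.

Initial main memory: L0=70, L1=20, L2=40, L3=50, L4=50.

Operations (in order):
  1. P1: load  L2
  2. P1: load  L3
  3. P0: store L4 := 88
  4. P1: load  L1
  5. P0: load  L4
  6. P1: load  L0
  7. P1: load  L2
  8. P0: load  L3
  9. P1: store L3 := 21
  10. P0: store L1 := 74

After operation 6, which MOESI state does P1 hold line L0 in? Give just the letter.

1. P1: load  L2  bus=[BusRd]  L2: P0=I P1=E  mem[L2]=40
2. P1: load  L3  bus=[BusRd]  L3: P0=I P1=E  mem[L3]=50
3. P0: store L4 := 88  bus=[BusRdX]  L4: P0=M P1=I  mem[L4]=50
4. P1: load  L1  bus=[BusRd]  L1: P0=I P1=E  mem[L1]=20
5. P0: load  L4  bus=[-]  L4: P0=M P1=I  mem[L4]=50
6. P1: load  L0  bus=[BusRd]  L0: P0=I P1=E  mem[L0]=70
7. P1: load  L2  bus=[-]  L2: P0=I P1=E  mem[L2]=40
8. P0: load  L3  bus=[BusRd]  L3: P0=S P1=S  mem[L3]=50
9. P1: store L3 := 21  bus=[BusUpgr]  L3: P0=I P1=M  mem[L3]=50
10. P0: store L1 := 74  bus=[BusRdX]  L1: P0=M P1=I  mem[L1]=20

state = E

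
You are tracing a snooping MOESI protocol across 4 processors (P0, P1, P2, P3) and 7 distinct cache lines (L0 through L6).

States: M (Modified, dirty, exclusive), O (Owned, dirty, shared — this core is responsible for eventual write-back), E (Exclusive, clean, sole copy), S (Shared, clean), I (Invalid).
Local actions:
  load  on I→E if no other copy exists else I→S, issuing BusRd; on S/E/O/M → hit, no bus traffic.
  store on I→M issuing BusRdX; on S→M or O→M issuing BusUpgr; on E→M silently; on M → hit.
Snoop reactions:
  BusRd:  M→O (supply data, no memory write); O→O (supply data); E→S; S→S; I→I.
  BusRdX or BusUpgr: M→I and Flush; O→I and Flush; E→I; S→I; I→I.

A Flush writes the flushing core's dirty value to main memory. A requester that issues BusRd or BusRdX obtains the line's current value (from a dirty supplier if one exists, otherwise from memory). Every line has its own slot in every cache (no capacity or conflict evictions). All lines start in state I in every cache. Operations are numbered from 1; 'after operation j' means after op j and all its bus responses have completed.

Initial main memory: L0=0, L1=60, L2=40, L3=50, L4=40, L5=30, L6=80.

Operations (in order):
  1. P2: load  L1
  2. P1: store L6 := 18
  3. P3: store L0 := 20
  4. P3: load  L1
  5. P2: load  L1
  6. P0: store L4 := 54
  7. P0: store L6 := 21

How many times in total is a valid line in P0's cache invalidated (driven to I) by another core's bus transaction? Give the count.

invalidations = 0

  op1 P2: load  L1 → I/I/E/I on L1; bus BusRd; mem=60
  op2 P1: store L6 := 18 → I/M/I/I on L6; bus BusRdX; mem=80
  op3 P3: store L0 := 20 → I/I/I/M on L0; bus BusRdX; mem=0
  op4 P3: load  L1 → I/I/S/S on L1; bus BusRd; mem=60
  op5 P2: load  L1 → I/I/S/S on L1; bus (none); mem=60
  op6 P0: store L4 := 54 → M/I/I/I on L4; bus BusRdX; mem=40
  op7 P0: store L6 := 21 → M/I/I/I on L6; bus BusRdX Flush; mem=18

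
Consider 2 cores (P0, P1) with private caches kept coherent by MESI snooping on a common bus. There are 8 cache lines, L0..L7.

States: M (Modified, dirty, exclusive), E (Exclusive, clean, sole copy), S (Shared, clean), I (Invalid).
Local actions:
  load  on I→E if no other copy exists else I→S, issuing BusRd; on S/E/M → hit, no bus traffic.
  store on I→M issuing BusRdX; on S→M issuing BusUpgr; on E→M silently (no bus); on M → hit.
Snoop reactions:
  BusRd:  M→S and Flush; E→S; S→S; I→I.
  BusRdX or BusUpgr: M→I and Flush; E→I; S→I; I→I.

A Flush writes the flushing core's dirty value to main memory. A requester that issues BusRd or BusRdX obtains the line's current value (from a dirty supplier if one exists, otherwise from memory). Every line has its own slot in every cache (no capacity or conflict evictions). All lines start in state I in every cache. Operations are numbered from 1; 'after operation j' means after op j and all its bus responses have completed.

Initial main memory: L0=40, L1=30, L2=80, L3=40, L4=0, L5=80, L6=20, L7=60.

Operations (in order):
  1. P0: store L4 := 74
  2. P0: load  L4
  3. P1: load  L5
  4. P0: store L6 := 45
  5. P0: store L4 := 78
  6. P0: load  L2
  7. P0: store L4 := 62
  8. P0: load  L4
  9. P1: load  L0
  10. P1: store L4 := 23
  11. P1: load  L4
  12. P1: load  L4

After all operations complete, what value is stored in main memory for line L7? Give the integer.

step 1: P0: store L4 := 74  ⟶  MI  (L4)  txn=BusRdX  M[L4]=0
step 2: P0: load  L4  ⟶  MI  (L4)  txn=∅  M[L4]=0
step 3: P1: load  L5  ⟶  IE  (L5)  txn=BusRd  M[L5]=80
step 4: P0: store L6 := 45  ⟶  MI  (L6)  txn=BusRdX  M[L6]=20
step 5: P0: store L4 := 78  ⟶  MI  (L4)  txn=∅  M[L4]=0
step 6: P0: load  L2  ⟶  EI  (L2)  txn=BusRd  M[L2]=80
step 7: P0: store L4 := 62  ⟶  MI  (L4)  txn=∅  M[L4]=0
step 8: P0: load  L4  ⟶  MI  (L4)  txn=∅  M[L4]=0
step 9: P1: load  L0  ⟶  IE  (L0)  txn=BusRd  M[L0]=40
step 10: P1: store L4 := 23  ⟶  IM  (L4)  txn=BusRdX+Flush  M[L4]=62
step 11: P1: load  L4  ⟶  IM  (L4)  txn=∅  M[L4]=62
step 12: P1: load  L4  ⟶  IM  (L4)  txn=∅  M[L4]=62

memory[L7] = 60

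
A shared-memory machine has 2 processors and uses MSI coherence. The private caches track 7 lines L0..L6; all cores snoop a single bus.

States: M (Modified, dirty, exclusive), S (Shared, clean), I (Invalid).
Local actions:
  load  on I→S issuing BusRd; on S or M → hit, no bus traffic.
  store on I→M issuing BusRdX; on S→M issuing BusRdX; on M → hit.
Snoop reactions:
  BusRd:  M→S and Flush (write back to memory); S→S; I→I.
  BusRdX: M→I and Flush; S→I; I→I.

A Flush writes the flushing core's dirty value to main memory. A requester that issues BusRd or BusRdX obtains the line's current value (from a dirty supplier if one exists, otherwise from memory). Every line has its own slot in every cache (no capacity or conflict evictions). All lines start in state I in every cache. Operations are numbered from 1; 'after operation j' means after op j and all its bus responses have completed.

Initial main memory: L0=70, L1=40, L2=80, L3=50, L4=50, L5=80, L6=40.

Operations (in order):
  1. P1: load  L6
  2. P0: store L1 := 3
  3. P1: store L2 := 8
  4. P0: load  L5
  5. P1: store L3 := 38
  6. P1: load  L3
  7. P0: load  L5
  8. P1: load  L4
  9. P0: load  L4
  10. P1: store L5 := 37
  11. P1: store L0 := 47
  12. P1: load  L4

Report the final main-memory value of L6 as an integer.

  op1 P1: load  L6 → I/S on L6; bus BusRd; mem=40
  op2 P0: store L1 := 3 → M/I on L1; bus BusRdX; mem=40
  op3 P1: store L2 := 8 → I/M on L2; bus BusRdX; mem=80
  op4 P0: load  L5 → S/I on L5; bus BusRd; mem=80
  op5 P1: store L3 := 38 → I/M on L3; bus BusRdX; mem=50
  op6 P1: load  L3 → I/M on L3; bus (none); mem=50
  op7 P0: load  L5 → S/I on L5; bus (none); mem=80
  op8 P1: load  L4 → I/S on L4; bus BusRd; mem=50
  op9 P0: load  L4 → S/S on L4; bus BusRd; mem=50
  op10 P1: store L5 := 37 → I/M on L5; bus BusRdX; mem=80
  op11 P1: store L0 := 47 → I/M on L0; bus BusRdX; mem=70
  op12 P1: load  L4 → S/S on L4; bus (none); mem=50

memory[L6] = 40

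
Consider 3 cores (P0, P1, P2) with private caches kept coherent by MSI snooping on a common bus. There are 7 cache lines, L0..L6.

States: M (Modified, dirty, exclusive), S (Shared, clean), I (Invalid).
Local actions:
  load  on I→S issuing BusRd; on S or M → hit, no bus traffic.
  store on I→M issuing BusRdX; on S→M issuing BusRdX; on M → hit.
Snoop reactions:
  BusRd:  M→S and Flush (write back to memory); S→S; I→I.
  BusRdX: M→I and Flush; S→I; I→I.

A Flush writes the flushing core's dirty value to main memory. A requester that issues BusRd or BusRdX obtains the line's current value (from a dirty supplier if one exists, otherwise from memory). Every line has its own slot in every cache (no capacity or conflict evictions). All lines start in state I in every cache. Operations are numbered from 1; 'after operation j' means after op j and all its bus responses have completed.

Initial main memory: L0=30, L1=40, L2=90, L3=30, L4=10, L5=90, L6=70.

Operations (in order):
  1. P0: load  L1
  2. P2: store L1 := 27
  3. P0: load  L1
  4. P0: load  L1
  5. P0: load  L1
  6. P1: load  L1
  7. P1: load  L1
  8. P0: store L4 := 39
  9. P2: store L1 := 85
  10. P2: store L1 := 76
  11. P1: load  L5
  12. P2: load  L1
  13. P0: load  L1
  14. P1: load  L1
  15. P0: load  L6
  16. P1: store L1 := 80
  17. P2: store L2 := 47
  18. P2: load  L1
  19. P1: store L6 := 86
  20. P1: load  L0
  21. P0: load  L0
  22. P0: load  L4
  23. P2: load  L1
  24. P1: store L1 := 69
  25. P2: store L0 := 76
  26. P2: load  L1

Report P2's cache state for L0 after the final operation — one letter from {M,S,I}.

  op1 P0: load  L1 → S/I/I on L1; bus BusRd; mem=40
  op2 P2: store L1 := 27 → I/I/M on L1; bus BusRdX; mem=40
  op3 P0: load  L1 → S/I/S on L1; bus BusRd Flush; mem=27
  op4 P0: load  L1 → S/I/S on L1; bus (none); mem=27
  op5 P0: load  L1 → S/I/S on L1; bus (none); mem=27
  op6 P1: load  L1 → S/S/S on L1; bus BusRd; mem=27
  op7 P1: load  L1 → S/S/S on L1; bus (none); mem=27
  op8 P0: store L4 := 39 → M/I/I on L4; bus BusRdX; mem=10
  op9 P2: store L1 := 85 → I/I/M on L1; bus BusRdX; mem=27
  op10 P2: store L1 := 76 → I/I/M on L1; bus (none); mem=27
  op11 P1: load  L5 → I/S/I on L5; bus BusRd; mem=90
  op12 P2: load  L1 → I/I/M on L1; bus (none); mem=27
  op13 P0: load  L1 → S/I/S on L1; bus BusRd Flush; mem=76
  op14 P1: load  L1 → S/S/S on L1; bus BusRd; mem=76
  op15 P0: load  L6 → S/I/I on L6; bus BusRd; mem=70
  op16 P1: store L1 := 80 → I/M/I on L1; bus BusRdX; mem=76
  op17 P2: store L2 := 47 → I/I/M on L2; bus BusRdX; mem=90
  op18 P2: load  L1 → I/S/S on L1; bus BusRd Flush; mem=80
  op19 P1: store L6 := 86 → I/M/I on L6; bus BusRdX; mem=70
  op20 P1: load  L0 → I/S/I on L0; bus BusRd; mem=30
  op21 P0: load  L0 → S/S/I on L0; bus BusRd; mem=30
  op22 P0: load  L4 → M/I/I on L4; bus (none); mem=10
  op23 P2: load  L1 → I/S/S on L1; bus (none); mem=80
  op24 P1: store L1 := 69 → I/M/I on L1; bus BusRdX; mem=80
  op25 P2: store L0 := 76 → I/I/M on L0; bus BusRdX; mem=30
  op26 P2: load  L1 → I/S/S on L1; bus BusRd Flush; mem=69

state = M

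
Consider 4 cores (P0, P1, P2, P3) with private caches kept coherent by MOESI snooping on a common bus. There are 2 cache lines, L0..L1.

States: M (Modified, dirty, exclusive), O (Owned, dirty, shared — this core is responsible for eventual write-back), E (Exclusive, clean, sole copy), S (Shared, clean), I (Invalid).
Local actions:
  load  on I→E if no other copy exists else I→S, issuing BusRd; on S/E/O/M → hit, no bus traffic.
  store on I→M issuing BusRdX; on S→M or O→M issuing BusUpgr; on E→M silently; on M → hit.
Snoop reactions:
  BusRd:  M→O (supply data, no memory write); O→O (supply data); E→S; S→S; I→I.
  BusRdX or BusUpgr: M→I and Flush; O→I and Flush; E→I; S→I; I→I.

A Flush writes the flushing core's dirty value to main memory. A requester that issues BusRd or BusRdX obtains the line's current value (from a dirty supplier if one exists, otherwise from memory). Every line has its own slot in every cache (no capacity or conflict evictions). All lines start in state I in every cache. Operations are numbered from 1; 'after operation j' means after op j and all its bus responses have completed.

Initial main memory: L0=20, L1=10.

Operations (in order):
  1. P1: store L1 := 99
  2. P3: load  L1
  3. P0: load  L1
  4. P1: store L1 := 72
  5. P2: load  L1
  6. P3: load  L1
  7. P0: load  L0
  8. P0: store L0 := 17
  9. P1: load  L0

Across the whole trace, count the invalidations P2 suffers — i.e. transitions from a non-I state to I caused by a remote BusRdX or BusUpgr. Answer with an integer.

invalidations = 0

[1] P1: store L1 := 99 | P0:I, P1:M(99), P2:I, P3:I | bus: BusRdX
[2] P3: load  L1 | P0:I, P1:O(99), P2:I, P3:S(99) | bus: BusRd
[3] P0: load  L1 | P0:S(99), P1:O(99), P2:I, P3:S(99) | bus: BusRd
[4] P1: store L1 := 72 | P0:I, P1:M(72), P2:I, P3:I | bus: BusUpgr
[5] P2: load  L1 | P0:I, P1:O(72), P2:S(72), P3:I | bus: BusRd
[6] P3: load  L1 | P0:I, P1:O(72), P2:S(72), P3:S(72) | bus: BusRd
[7] P0: load  L0 | P0:E(20), P1:I, P2:I, P3:I | bus: BusRd
[8] P0: store L0 := 17 | P0:M(17), P1:I, P2:I, P3:I | bus: none
[9] P1: load  L0 | P0:O(17), P1:S(17), P2:I, P3:I | bus: BusRd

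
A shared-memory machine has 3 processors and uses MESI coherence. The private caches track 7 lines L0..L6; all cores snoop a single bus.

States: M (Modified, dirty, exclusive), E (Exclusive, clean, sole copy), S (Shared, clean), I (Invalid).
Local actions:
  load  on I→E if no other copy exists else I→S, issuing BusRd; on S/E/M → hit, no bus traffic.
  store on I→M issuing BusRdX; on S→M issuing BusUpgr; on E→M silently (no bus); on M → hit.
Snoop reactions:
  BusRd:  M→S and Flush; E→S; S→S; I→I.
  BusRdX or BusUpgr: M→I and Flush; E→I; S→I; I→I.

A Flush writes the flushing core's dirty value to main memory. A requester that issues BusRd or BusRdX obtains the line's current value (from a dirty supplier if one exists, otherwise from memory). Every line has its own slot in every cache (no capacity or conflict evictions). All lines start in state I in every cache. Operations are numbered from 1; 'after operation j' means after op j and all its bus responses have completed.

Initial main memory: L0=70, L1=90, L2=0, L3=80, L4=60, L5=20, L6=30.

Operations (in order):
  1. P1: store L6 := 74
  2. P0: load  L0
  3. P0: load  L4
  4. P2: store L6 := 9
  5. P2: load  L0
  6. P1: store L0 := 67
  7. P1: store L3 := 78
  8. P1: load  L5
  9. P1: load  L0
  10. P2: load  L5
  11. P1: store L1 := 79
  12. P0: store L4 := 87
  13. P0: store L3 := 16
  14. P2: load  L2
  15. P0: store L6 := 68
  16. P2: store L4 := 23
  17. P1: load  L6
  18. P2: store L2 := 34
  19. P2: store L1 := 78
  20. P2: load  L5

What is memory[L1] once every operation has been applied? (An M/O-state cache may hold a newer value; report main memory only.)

memory[L1] = 79

step 1: P1: store L6 := 74  ⟶  IMI  (L6)  txn=BusRdX  M[L6]=30
step 2: P0: load  L0  ⟶  EII  (L0)  txn=BusRd  M[L0]=70
step 3: P0: load  L4  ⟶  EII  (L4)  txn=BusRd  M[L4]=60
step 4: P2: store L6 := 9  ⟶  IIM  (L6)  txn=BusRdX+Flush  M[L6]=74
step 5: P2: load  L0  ⟶  SIS  (L0)  txn=BusRd  M[L0]=70
step 6: P1: store L0 := 67  ⟶  IMI  (L0)  txn=BusRdX  M[L0]=70
step 7: P1: store L3 := 78  ⟶  IMI  (L3)  txn=BusRdX  M[L3]=80
step 8: P1: load  L5  ⟶  IEI  (L5)  txn=BusRd  M[L5]=20
step 9: P1: load  L0  ⟶  IMI  (L0)  txn=∅  M[L0]=70
step 10: P2: load  L5  ⟶  ISS  (L5)  txn=BusRd  M[L5]=20
step 11: P1: store L1 := 79  ⟶  IMI  (L1)  txn=BusRdX  M[L1]=90
step 12: P0: store L4 := 87  ⟶  MII  (L4)  txn=∅  M[L4]=60
step 13: P0: store L3 := 16  ⟶  MII  (L3)  txn=BusRdX+Flush  M[L3]=78
step 14: P2: load  L2  ⟶  IIE  (L2)  txn=BusRd  M[L2]=0
step 15: P0: store L6 := 68  ⟶  MII  (L6)  txn=BusRdX+Flush  M[L6]=9
step 16: P2: store L4 := 23  ⟶  IIM  (L4)  txn=BusRdX+Flush  M[L4]=87
step 17: P1: load  L6  ⟶  SSI  (L6)  txn=BusRd+Flush  M[L6]=68
step 18: P2: store L2 := 34  ⟶  IIM  (L2)  txn=∅  M[L2]=0
step 19: P2: store L1 := 78  ⟶  IIM  (L1)  txn=BusRdX+Flush  M[L1]=79
step 20: P2: load  L5  ⟶  ISS  (L5)  txn=∅  M[L5]=20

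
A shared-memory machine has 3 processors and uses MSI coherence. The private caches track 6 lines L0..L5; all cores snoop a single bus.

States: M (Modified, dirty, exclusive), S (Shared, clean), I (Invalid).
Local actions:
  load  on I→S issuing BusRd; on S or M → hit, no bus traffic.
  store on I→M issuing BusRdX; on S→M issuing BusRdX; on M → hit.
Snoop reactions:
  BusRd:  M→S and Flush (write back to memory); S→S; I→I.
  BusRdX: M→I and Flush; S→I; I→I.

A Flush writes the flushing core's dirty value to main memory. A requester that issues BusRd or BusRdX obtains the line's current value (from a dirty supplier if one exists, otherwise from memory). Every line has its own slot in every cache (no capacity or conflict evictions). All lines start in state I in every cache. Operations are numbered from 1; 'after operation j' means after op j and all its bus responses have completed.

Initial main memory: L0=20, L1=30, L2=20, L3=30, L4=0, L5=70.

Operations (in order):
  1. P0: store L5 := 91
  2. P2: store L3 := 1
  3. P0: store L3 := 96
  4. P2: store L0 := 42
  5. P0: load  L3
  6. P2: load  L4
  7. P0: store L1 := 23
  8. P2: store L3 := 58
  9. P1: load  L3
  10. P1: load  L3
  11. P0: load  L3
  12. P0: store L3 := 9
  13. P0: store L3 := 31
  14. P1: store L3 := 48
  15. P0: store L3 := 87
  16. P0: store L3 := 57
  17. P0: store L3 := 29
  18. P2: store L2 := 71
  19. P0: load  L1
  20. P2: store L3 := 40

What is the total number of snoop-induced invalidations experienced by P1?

invalidations = 2

1. P0: store L5 := 91  bus=[BusRdX]  L5: P0=M P1=I P2=I  mem[L5]=70
2. P2: store L3 := 1  bus=[BusRdX]  L3: P0=I P1=I P2=M  mem[L3]=30
3. P0: store L3 := 96  bus=[BusRdX,Flush]  L3: P0=M P1=I P2=I  mem[L3]=1
4. P2: store L0 := 42  bus=[BusRdX]  L0: P0=I P1=I P2=M  mem[L0]=20
5. P0: load  L3  bus=[-]  L3: P0=M P1=I P2=I  mem[L3]=1
6. P2: load  L4  bus=[BusRd]  L4: P0=I P1=I P2=S  mem[L4]=0
7. P0: store L1 := 23  bus=[BusRdX]  L1: P0=M P1=I P2=I  mem[L1]=30
8. P2: store L3 := 58  bus=[BusRdX,Flush]  L3: P0=I P1=I P2=M  mem[L3]=96
9. P1: load  L3  bus=[BusRd,Flush]  L3: P0=I P1=S P2=S  mem[L3]=58
10. P1: load  L3  bus=[-]  L3: P0=I P1=S P2=S  mem[L3]=58
11. P0: load  L3  bus=[BusRd]  L3: P0=S P1=S P2=S  mem[L3]=58
12. P0: store L3 := 9  bus=[BusRdX]  L3: P0=M P1=I P2=I  mem[L3]=58
13. P0: store L3 := 31  bus=[-]  L3: P0=M P1=I P2=I  mem[L3]=58
14. P1: store L3 := 48  bus=[BusRdX,Flush]  L3: P0=I P1=M P2=I  mem[L3]=31
15. P0: store L3 := 87  bus=[BusRdX,Flush]  L3: P0=M P1=I P2=I  mem[L3]=48
16. P0: store L3 := 57  bus=[-]  L3: P0=M P1=I P2=I  mem[L3]=48
17. P0: store L3 := 29  bus=[-]  L3: P0=M P1=I P2=I  mem[L3]=48
18. P2: store L2 := 71  bus=[BusRdX]  L2: P0=I P1=I P2=M  mem[L2]=20
19. P0: load  L1  bus=[-]  L1: P0=M P1=I P2=I  mem[L1]=30
20. P2: store L3 := 40  bus=[BusRdX,Flush]  L3: P0=I P1=I P2=M  mem[L3]=29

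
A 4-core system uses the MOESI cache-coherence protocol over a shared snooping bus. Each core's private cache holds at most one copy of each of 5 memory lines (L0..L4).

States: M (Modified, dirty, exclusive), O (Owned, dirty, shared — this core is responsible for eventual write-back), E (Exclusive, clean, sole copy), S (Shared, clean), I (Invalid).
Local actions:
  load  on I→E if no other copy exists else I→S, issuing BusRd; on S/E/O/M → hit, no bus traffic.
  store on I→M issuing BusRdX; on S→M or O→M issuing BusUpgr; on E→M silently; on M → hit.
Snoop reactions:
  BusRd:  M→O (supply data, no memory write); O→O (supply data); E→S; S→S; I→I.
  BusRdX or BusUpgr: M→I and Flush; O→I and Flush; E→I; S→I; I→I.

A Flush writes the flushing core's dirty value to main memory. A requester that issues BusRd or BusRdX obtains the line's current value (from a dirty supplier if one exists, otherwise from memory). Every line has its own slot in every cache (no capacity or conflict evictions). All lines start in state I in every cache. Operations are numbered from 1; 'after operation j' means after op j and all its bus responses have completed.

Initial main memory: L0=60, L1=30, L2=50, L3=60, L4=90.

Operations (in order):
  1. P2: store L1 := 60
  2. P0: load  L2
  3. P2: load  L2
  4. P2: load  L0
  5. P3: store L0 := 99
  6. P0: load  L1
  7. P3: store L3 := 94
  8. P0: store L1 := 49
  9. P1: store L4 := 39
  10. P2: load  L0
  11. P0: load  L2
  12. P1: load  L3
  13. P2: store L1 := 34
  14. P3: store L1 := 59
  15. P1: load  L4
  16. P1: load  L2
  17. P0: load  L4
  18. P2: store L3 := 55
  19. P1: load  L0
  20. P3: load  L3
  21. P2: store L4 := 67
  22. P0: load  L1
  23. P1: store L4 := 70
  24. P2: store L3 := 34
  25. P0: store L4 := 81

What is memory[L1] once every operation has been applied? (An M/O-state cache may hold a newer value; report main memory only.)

memory[L1] = 34

  op1 P2: store L1 := 60 → I/I/M/I on L1; bus BusRdX; mem=30
  op2 P0: load  L2 → E/I/I/I on L2; bus BusRd; mem=50
  op3 P2: load  L2 → S/I/S/I on L2; bus BusRd; mem=50
  op4 P2: load  L0 → I/I/E/I on L0; bus BusRd; mem=60
  op5 P3: store L0 := 99 → I/I/I/M on L0; bus BusRdX; mem=60
  op6 P0: load  L1 → S/I/O/I on L1; bus BusRd; mem=30
  op7 P3: store L3 := 94 → I/I/I/M on L3; bus BusRdX; mem=60
  op8 P0: store L1 := 49 → M/I/I/I on L1; bus BusUpgr Flush; mem=60
  op9 P1: store L4 := 39 → I/M/I/I on L4; bus BusRdX; mem=90
  op10 P2: load  L0 → I/I/S/O on L0; bus BusRd; mem=60
  op11 P0: load  L2 → S/I/S/I on L2; bus (none); mem=50
  op12 P1: load  L3 → I/S/I/O on L3; bus BusRd; mem=60
  op13 P2: store L1 := 34 → I/I/M/I on L1; bus BusRdX Flush; mem=49
  op14 P3: store L1 := 59 → I/I/I/M on L1; bus BusRdX Flush; mem=34
  op15 P1: load  L4 → I/M/I/I on L4; bus (none); mem=90
  op16 P1: load  L2 → S/S/S/I on L2; bus BusRd; mem=50
  op17 P0: load  L4 → S/O/I/I on L4; bus BusRd; mem=90
  op18 P2: store L3 := 55 → I/I/M/I on L3; bus BusRdX Flush; mem=94
  op19 P1: load  L0 → I/S/S/O on L0; bus BusRd; mem=60
  op20 P3: load  L3 → I/I/O/S on L3; bus BusRd; mem=94
  op21 P2: store L4 := 67 → I/I/M/I on L4; bus BusRdX Flush; mem=39
  op22 P0: load  L1 → S/I/I/O on L1; bus BusRd; mem=34
  op23 P1: store L4 := 70 → I/M/I/I on L4; bus BusRdX Flush; mem=67
  op24 P2: store L3 := 34 → I/I/M/I on L3; bus BusUpgr; mem=94
  op25 P0: store L4 := 81 → M/I/I/I on L4; bus BusRdX Flush; mem=70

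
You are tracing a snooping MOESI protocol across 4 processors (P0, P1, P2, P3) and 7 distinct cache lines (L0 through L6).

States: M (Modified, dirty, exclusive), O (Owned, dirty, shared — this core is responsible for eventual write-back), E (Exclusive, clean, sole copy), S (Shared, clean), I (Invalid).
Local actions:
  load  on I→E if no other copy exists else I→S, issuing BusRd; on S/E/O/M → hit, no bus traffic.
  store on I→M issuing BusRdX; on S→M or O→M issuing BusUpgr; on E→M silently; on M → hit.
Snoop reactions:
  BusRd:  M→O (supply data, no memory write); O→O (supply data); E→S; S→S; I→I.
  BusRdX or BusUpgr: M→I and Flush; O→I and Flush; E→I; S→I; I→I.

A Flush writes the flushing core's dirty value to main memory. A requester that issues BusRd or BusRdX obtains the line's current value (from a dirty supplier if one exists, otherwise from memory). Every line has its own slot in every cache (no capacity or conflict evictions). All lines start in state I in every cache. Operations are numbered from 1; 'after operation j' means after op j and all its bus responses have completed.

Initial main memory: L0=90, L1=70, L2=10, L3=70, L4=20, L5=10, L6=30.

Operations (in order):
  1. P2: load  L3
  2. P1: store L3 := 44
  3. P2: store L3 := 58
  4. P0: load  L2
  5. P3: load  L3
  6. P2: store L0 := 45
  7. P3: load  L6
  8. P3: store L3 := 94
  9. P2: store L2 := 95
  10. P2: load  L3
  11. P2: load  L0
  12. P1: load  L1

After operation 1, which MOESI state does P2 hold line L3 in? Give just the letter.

1. P2: load  L3  bus=[BusRd]  L3: P0=I P1=I P2=E P3=I  mem[L3]=70
2. P1: store L3 := 44  bus=[BusRdX]  L3: P0=I P1=M P2=I P3=I  mem[L3]=70
3. P2: store L3 := 58  bus=[BusRdX,Flush]  L3: P0=I P1=I P2=M P3=I  mem[L3]=44
4. P0: load  L2  bus=[BusRd]  L2: P0=E P1=I P2=I P3=I  mem[L2]=10
5. P3: load  L3  bus=[BusRd]  L3: P0=I P1=I P2=O P3=S  mem[L3]=44
6. P2: store L0 := 45  bus=[BusRdX]  L0: P0=I P1=I P2=M P3=I  mem[L0]=90
7. P3: load  L6  bus=[BusRd]  L6: P0=I P1=I P2=I P3=E  mem[L6]=30
8. P3: store L3 := 94  bus=[BusUpgr,Flush]  L3: P0=I P1=I P2=I P3=M  mem[L3]=58
9. P2: store L2 := 95  bus=[BusRdX]  L2: P0=I P1=I P2=M P3=I  mem[L2]=10
10. P2: load  L3  bus=[BusRd]  L3: P0=I P1=I P2=S P3=O  mem[L3]=58
11. P2: load  L0  bus=[-]  L0: P0=I P1=I P2=M P3=I  mem[L0]=90
12. P1: load  L1  bus=[BusRd]  L1: P0=I P1=E P2=I P3=I  mem[L1]=70

state = E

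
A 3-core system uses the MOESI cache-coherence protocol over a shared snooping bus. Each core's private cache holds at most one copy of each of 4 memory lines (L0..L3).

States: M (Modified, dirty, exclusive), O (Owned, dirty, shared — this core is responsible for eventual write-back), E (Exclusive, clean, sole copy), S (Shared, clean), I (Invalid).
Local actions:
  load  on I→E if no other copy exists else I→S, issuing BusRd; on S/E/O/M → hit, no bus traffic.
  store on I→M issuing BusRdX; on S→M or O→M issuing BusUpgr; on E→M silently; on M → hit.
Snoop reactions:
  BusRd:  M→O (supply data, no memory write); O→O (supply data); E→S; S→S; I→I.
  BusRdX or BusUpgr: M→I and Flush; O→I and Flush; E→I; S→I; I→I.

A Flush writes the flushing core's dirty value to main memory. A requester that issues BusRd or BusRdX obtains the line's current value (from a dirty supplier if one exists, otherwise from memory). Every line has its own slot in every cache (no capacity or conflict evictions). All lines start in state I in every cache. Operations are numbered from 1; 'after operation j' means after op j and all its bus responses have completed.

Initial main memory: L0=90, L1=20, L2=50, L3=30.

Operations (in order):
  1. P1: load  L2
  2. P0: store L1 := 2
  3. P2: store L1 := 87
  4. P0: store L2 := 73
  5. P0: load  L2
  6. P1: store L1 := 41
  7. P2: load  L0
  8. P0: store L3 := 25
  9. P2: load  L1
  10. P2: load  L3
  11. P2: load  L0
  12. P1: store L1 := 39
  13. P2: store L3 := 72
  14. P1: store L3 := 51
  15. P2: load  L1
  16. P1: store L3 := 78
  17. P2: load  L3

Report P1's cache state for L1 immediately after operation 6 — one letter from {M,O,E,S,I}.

step 1: P1: load  L2  ⟶  IEI  (L2)  txn=BusRd  M[L2]=50
step 2: P0: store L1 := 2  ⟶  MII  (L1)  txn=BusRdX  M[L1]=20
step 3: P2: store L1 := 87  ⟶  IIM  (L1)  txn=BusRdX+Flush  M[L1]=2
step 4: P0: store L2 := 73  ⟶  MII  (L2)  txn=BusRdX  M[L2]=50
step 5: P0: load  L2  ⟶  MII  (L2)  txn=∅  M[L2]=50
step 6: P1: store L1 := 41  ⟶  IMI  (L1)  txn=BusRdX+Flush  M[L1]=87
step 7: P2: load  L0  ⟶  IIE  (L0)  txn=BusRd  M[L0]=90
step 8: P0: store L3 := 25  ⟶  MII  (L3)  txn=BusRdX  M[L3]=30
step 9: P2: load  L1  ⟶  IOS  (L1)  txn=BusRd  M[L1]=87
step 10: P2: load  L3  ⟶  OIS  (L3)  txn=BusRd  M[L3]=30
step 11: P2: load  L0  ⟶  IIE  (L0)  txn=∅  M[L0]=90
step 12: P1: store L1 := 39  ⟶  IMI  (L1)  txn=BusUpgr  M[L1]=87
step 13: P2: store L3 := 72  ⟶  IIM  (L3)  txn=BusUpgr+Flush  M[L3]=25
step 14: P1: store L3 := 51  ⟶  IMI  (L3)  txn=BusRdX+Flush  M[L3]=72
step 15: P2: load  L1  ⟶  IOS  (L1)  txn=BusRd  M[L1]=87
step 16: P1: store L3 := 78  ⟶  IMI  (L3)  txn=∅  M[L3]=72
step 17: P2: load  L3  ⟶  IOS  (L3)  txn=BusRd  M[L3]=72

state = M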